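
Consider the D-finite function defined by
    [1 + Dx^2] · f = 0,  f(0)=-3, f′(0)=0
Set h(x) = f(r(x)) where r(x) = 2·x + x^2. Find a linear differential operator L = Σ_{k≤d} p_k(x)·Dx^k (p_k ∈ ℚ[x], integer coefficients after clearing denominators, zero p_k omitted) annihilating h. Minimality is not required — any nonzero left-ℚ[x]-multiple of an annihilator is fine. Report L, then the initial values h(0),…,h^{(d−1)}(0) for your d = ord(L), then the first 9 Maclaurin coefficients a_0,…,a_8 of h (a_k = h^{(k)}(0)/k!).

L = (4 + 12·x + 12·x^2 + 4·x^3) - Dx + (1 + x)·Dx^2  (order 2).
h: a_k = -3, 0, 6, 6, -1/2, -4, -41/15, -1/5, 719/840, …
ICs: h(0) = -3, h′(0) = 0.

f: a_k = -3, 0, 3/2, 0, -1/8, 0, 1/240, 0, -1/13440, …
h₀=f(r): pull back L_f along r ⇒ L₀.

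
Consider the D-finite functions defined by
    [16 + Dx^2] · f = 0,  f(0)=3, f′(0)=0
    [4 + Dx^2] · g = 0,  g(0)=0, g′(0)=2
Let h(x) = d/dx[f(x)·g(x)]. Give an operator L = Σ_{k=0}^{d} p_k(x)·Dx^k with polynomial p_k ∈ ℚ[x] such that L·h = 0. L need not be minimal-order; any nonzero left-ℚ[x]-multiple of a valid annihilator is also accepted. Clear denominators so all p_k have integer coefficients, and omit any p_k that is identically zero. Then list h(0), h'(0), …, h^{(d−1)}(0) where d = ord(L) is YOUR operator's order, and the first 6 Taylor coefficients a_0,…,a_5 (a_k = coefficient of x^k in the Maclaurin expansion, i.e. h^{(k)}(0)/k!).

f: a_k = 3, 0, -24, 0, 32, 0, …
g: a_k = 0, 2, 0, -4/3, 0, 4/15, …
h₀=f·g: eliminate ⇒ L₀, order ≤ 2·2.
h=h₀': d/dx-closure on L₀ ⇒ L.
L = 144 + 40·Dx^2 + Dx^4  (order 4).
h: a_k = 6, 0, -156, 0, 484, 0, …
ICs: h(0) = 6, h′(0) = 0, h′′(0) = -312, h′′′(0) = 0.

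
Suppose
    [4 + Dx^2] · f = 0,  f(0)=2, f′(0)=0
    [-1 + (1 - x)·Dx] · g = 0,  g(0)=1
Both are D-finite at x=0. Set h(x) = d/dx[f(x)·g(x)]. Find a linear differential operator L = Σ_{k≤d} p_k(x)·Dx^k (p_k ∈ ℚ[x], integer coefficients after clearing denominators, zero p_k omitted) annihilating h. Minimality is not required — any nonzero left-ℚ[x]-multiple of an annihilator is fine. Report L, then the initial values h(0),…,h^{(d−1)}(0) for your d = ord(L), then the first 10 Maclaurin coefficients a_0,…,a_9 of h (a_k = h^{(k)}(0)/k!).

f: a_k = 2, 0, -4, 0, 4/3, 0, -8/45, 0, 4/315, 0, …
g: a_k = 1, 1, 1, 1, 1, 1, 1, 1, 1, 1, …
h₀=f·g: eliminate ⇒ L₀, order ≤ 2·1.
Derive L from L₀ (diff closure).
L = (2 - 8·x + 4·x^2) + (-2 + 2·x)·Dx + (1 - 2·x + x^2)·Dx^2  (order 2).
h: a_k = 2, -4, -6, -8/3, -10/3, -76/15, -266/45, -2096/315, -262/35, -23596/2835, …
ICs: h(0) = 2, h′(0) = -4.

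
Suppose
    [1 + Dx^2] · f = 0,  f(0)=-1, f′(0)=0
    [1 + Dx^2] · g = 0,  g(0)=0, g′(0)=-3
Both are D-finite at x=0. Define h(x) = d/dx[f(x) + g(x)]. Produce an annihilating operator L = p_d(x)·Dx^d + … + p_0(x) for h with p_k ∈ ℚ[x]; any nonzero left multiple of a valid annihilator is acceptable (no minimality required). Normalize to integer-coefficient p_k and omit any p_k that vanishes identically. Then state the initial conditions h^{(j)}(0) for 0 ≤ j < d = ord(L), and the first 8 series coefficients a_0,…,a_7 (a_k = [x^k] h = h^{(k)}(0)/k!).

L = 1 + Dx^2  (order 2).
h: a_k = -3, 1, 3/2, -1/6, -1/8, 1/120, 1/240, -1/5040, …
ICs: h(0) = -3, h′(0) = 1.

f: a_k = -1, 0, 1/2, 0, -1/24, 0, 1/720, 0, …
g: a_k = 0, -3, 0, 1/2, 0, -1/40, 0, 1/1680, …
Sum ⇒ L₀ = lclm(L_f,L_g) in ℚ(x)⟨Dx⟩.
Differentiate: ansatz ord ≤ ord L₀ ⇒ L.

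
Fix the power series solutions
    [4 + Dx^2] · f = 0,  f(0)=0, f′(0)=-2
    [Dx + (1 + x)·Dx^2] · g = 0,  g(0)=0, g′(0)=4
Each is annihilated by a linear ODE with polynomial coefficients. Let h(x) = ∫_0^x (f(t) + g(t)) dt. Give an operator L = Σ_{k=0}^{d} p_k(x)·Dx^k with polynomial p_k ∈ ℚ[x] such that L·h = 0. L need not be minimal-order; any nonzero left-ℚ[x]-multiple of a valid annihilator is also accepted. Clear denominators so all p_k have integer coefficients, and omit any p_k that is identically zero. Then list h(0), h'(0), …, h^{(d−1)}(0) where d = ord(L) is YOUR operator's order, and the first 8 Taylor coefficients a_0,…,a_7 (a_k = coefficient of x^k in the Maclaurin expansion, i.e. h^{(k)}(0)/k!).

f: a_k = 0, -2, 0, 4/3, 0, -4/15, 0, 8/315, …
g: a_k = 0, 4, -2, 4/3, -1, 4/5, -2/3, 4/7, …
f+g: L₀ = lclm(L_f,L_g), ord ≤ 2+2.
∫: right-multiply L₀ by Dx.
L = (20 + 16·x + 8·x^2)·Dx^2 + (12 + 28·x + 24·x^2 + 8·x^3)·Dx^3 + (5 + 4·x + 2·x^2)·Dx^4 + (3 + 7·x + 6·x^2 + 2·x^3)·Dx^5  (order 5).
h: a_k = 0, 0, 1, -2/3, 2/3, -1/5, 4/45, -2/21, …
ICs: h(0) = 0, h′(0) = 0, h′′(0) = 2, h′′′(0) = -4, h′′′′(0) = 16.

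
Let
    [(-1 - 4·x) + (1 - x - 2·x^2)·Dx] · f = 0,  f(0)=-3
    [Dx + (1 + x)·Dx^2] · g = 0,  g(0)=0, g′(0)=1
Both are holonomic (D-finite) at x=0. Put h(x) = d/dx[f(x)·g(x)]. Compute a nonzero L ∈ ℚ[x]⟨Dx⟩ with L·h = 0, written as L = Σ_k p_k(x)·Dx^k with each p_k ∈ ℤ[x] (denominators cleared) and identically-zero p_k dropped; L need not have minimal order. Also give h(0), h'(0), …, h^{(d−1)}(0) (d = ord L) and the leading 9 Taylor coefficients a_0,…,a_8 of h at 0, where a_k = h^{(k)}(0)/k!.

L = (72 + 180·x + 144·x^2) + (13 + 93·x + 192·x^2 + 112·x^3)·Dx + (-5 - 8·x + 15·x^2 + 34·x^3 + 16·x^4)·Dx^2  (order 2).
h: a_k = -3, -3, -51/2, -43, -567/4, -2961/10, -14907/20, -11469/7, -1053597/280, …
ICs: h(0) = -3, h′(0) = -3.

f: a_k = -3, -3, -9, -15, -33, -63, -129, -255, -513, …
g: a_k = 0, 1, -1/2, 1/3, -1/4, 1/5, -1/6, 1/7, -1/8, …
h₀=f·g: eliminate ⇒ L₀, order ≤ 1·2.
Derive L from L₀ (diff closure).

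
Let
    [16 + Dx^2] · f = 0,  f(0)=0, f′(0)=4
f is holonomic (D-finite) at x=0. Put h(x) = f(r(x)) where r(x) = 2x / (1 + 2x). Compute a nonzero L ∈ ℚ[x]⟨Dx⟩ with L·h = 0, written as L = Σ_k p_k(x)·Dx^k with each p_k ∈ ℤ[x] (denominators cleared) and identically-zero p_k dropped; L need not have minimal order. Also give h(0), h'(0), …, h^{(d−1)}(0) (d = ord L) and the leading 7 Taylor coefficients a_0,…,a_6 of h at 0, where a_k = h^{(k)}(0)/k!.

f: a_k = 0, 4, 0, -32/3, 0, 128/15, 0, …
Substitute x→r, Dx→(1/r')Dx; clear ⇒ L₀.
L = 64 + (4 + 24·x + 48·x^2 + 32·x^3)·Dx + (1 + 8·x + 24·x^2 + 32·x^3 + 16·x^4)·Dx^2  (order 2).
h: a_k = 0, 8, -16, -160/3, 448, -24704/15, 3840, …
ICs: h(0) = 0, h′(0) = 8.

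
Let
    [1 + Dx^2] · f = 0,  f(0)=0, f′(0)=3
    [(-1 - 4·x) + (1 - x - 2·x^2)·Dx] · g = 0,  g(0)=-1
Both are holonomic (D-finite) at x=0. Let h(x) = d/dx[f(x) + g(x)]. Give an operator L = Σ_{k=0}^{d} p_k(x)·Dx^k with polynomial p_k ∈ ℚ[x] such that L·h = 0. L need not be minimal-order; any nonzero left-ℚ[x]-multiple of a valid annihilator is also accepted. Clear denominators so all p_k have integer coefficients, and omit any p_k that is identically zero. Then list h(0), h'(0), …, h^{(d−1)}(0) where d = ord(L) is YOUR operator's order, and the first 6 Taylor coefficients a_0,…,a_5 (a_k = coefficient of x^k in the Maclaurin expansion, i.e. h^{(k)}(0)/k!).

f: a_k = 0, 3, 0, -1/2, 0, 1/40, …
g: a_k = -1, -1, -3, -5, -11, -21, …
f+g: L₀ = lclm(L_f,L_g), ord ≤ 2+1.
h₀' ⇒ L via d/dx closure of L₀.
L = (270 + 1200·x + 2862·x^2 + 1860·x^3 + 1920·x^4 + 144·x^5 + 96·x^6) + (-31 - 115·x + 75·x^2 + 241·x^3 + 430·x^4 + 372·x^5 + 56·x^6 + 32·x^7)·Dx + (270 + 1200·x + 2862·x^2 + 1860·x^3 + 1920·x^4 + 144·x^5 + 96·x^6)·Dx^2 + (-31 - 115·x + 75·x^2 + 241·x^3 + 430·x^4 + 372·x^5 + 56·x^6 + 32·x^7)·Dx^3  (order 3).
h: a_k = 2, -6, -33/2, -44, -839/8, -258, …
ICs: h(0) = 2, h′(0) = -6, h′′(0) = -33.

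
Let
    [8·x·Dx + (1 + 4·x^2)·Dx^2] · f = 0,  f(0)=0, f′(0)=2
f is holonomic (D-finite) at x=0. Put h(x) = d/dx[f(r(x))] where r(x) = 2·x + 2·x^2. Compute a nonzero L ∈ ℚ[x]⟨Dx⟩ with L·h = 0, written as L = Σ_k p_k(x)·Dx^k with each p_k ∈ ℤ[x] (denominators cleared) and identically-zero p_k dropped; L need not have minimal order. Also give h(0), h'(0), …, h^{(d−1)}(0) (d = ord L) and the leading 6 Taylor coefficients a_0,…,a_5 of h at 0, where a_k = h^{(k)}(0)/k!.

f: a_k = 0, 2, 0, -8/3, 0, 32/5, …
L₀ from L_f via x↦r, Dx↦r'^{-1}Dx.
Derive L from L₀ (diff closure).
L = (-2 + 32·x + 128·x^2 + 192·x^3 + 96·x^4) + (1 + 2·x + 16·x^2 + 64·x^3 + 80·x^4 + 32·x^5)·Dx  (order 1).
h: a_k = 4, 8, -64, -256, 704, 6016, …
ICs: h(0) = 4.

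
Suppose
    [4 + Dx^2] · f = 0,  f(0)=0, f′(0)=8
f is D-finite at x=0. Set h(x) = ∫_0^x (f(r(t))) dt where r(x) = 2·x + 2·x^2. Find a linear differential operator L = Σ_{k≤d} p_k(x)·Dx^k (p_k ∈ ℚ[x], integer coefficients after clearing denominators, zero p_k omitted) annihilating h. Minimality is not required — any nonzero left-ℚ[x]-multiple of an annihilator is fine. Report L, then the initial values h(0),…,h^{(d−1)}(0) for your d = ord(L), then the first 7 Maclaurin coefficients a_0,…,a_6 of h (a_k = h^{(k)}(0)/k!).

L = (16 + 96·x + 192·x^2 + 128·x^3)·Dx - 2·Dx^2 + (1 + 2·x)·Dx^3  (order 3).
h: a_k = 0, 0, 8, 16/3, -32/3, -128/5, -704/45, …
ICs: h(0) = 0, h′(0) = 0, h′′(0) = 16.

f: a_k = 0, 8, 0, -16/3, 0, 16/15, 0, …
h₀=f(r): pull back L_f along r ⇒ L₀.
Integrate: L := L₀·Dx.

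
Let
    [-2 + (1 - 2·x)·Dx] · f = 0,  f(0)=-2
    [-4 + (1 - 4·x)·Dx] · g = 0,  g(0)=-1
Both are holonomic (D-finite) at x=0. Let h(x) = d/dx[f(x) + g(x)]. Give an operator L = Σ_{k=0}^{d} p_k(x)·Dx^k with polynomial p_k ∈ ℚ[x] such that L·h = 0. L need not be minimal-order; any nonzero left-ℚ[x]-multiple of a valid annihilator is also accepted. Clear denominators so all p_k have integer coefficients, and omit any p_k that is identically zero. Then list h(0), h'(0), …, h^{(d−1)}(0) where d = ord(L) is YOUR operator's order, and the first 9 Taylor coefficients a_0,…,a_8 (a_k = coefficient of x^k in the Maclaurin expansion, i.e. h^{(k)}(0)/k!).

f: a_k = -2, -4, -8, -16, -32, -64, -128, -256, -512, …
g: a_k = -1, -4, -16, -64, -256, -1024, -4096, -16384, -65536, …
L₀ := lclm(L_f,L_g); ord L₀ ≤ 1+1.
Derive L from L₀ (diff closure).
L = 48 + (-18 + 48·x)·Dx + (1 - 6·x + 8·x^2)·Dx^2  (order 2).
h: a_k = -8, -48, -240, -1152, -5440, -25344, -116480, -528384, -2368512, …
ICs: h(0) = -8, h′(0) = -48.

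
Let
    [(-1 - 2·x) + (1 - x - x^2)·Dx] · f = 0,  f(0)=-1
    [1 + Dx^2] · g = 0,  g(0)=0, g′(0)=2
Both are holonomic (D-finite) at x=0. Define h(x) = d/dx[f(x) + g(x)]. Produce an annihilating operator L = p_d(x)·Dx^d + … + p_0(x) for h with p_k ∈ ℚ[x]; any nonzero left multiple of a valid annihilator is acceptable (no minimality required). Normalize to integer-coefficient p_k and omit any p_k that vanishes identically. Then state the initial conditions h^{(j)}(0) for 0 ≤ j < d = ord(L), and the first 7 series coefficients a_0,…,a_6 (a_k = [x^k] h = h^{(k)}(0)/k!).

L = (124 + 358·x + 470·x^2 + 230·x^3 + 130·x^4 + 18·x^5 + 6·x^6) + (-19 - 29·x + 36·x^2 + 55·x^3 + 50·x^4 + 27·x^5 + 7·x^6 + 2·x^7)·Dx + (124 + 358·x + 470·x^2 + 230·x^3 + 130·x^4 + 18·x^5 + 6·x^6)·Dx^2 + (-19 - 29·x + 36·x^2 + 55·x^3 + 50·x^4 + 27·x^5 + 7·x^6 + 2·x^7)·Dx^3  (order 3).
h: a_k = 1, -4, -10, -20, -479/12, -78, -52921/360, …
ICs: h(0) = 1, h′(0) = -4, h′′(0) = -20.

f: a_k = -1, -1, -2, -3, -5, -8, -13, …
g: a_k = 0, 2, 0, -1/3, 0, 1/60, 0, …
Sum ⇒ L₀ = lclm(L_f,L_g) in ℚ(x)⟨Dx⟩.
Differentiate: ansatz ord ≤ ord L₀ ⇒ L.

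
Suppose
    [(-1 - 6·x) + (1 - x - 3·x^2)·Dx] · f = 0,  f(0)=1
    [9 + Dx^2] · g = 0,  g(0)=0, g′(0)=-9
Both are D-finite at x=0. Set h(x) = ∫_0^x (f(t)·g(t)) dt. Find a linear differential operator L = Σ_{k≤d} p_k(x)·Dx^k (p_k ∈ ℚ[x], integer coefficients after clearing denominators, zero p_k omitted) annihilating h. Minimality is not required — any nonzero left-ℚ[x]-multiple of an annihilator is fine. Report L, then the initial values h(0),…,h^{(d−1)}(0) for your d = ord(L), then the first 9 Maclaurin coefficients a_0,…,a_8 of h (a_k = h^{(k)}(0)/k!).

f: a_k = 1, 1, 4, 7, 19, 40, 97, 217, 508, …
g: a_k = 0, -9, 0, 27/2, 0, -243/40, 0, 729/560, 0, …
Sym-product of L_f,L_g gives L₀ (≤ ord 2).
h=∫h₀ ⇒ L = L₀·Dx.
L = (-3 + 9·x + 27·x^2)·Dx + (2 + 12·x)·Dx^2 + (-1 + x + 3·x^2)·Dx^3  (order 3).
h: a_k = 0, 0, -9/2, -3, -45/8, -99/10, -1641/80, -10863/280, -358119/4480, …
ICs: h(0) = 0, h′(0) = 0, h′′(0) = -9.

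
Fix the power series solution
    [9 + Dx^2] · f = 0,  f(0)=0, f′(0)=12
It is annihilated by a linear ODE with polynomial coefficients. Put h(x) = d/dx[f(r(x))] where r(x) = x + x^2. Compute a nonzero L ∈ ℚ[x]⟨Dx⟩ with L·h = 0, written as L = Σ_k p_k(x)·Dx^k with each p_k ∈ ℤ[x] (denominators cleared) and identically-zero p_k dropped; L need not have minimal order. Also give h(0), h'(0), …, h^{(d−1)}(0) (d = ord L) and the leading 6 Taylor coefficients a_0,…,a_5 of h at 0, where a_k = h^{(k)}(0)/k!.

f: a_k = 0, 12, 0, -18, 0, 81/10, …
Substitute x→r, Dx→(1/r')Dx; clear ⇒ L₀.
Differentiate: ansatz ord ≤ ord L₀ ⇒ L.
L = (21 + 72·x + 216·x^2 + 288·x^3 + 144·x^4) + (-6 - 12·x)·Dx + (1 + 4·x + 4·x^2)·Dx^2  (order 2).
h: a_k = 12, 24, -54, -216, -459/2, 135, …
ICs: h(0) = 12, h′(0) = 24.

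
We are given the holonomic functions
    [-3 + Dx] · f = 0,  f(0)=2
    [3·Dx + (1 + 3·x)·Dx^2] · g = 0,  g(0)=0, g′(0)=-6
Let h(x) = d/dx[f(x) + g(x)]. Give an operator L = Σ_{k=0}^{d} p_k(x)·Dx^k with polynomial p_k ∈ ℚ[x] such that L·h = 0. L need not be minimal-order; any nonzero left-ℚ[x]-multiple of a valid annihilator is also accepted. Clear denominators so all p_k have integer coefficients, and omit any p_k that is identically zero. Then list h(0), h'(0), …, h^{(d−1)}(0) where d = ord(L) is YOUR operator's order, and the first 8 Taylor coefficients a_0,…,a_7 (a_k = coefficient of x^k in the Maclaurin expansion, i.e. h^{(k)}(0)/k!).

L = (-27 - 27·x) + (3 - 18·x - 27·x^2)·Dx + (2 + 9·x + 9·x^2)·Dx^2  (order 2).
h: a_k = 0, 36, -27, 189, -1863/4, 29403/20, -174717/40, 3674889/280, …
ICs: h(0) = 0, h′(0) = 36.

f: a_k = 2, 6, 9, 9, 27/4, 81/20, 81/40, 243/280, …
g: a_k = 0, -6, 9, -18, 81/2, -486/5, 243, -4374/7, …
L₀ := lclm(L_f,L_g); ord L₀ ≤ 1+2.
Differentiate: ansatz ord ≤ ord L₀ ⇒ L.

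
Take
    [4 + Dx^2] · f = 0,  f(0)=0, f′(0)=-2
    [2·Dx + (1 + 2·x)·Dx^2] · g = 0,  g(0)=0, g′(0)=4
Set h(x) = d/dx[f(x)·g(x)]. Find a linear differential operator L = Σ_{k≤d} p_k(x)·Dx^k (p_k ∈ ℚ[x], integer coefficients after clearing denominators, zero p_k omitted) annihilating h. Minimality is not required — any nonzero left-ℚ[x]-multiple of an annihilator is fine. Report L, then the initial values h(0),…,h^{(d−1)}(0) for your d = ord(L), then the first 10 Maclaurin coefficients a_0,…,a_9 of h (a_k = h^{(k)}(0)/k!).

f: a_k = 0, -2, 0, 4/3, 0, -4/15, 0, 8/315, 0, -4/2835, …
g: a_k = 0, 4, -4, 16/3, -8, 64/5, -64/3, 256/7, -64, 1024/9, …
Sym-product of L_f,L_g gives L₀ (≤ ord 4).
h₀' ⇒ L via d/dx closure of L₀.
L = (-400 - 1408·x - 2688·x^2 + 1536·x^3 + 11008·x^4 + 12288·x^5 + 4096·x^6) + (-192 - 512·x + 640·x^2 + 3840·x^3 + 5120·x^4 + 2048·x^5)·Dx + (-112 - 352·x - 224·x^2 + 2304·x^3 + 6272·x^4 + 6144·x^5 + 2048·x^6)·Dx^2 + (-48 - 128·x + 160·x^2 + 960·x^3 + 1280·x^4 + 512·x^5)·Dx^3 + (-3 + 112·x^2 + 480·x^3 + 880·x^4 + 768·x^5 + 256·x^6)·Dx^4  (order 4).
h: a_k = 0, -16, 24, -64/3, 160/3, -352/3, 3472/15, -28928/63, 6400/7, -5161888/2835, …
ICs: h(0) = 0, h′(0) = -16, h′′(0) = 48, h′′′(0) = -128.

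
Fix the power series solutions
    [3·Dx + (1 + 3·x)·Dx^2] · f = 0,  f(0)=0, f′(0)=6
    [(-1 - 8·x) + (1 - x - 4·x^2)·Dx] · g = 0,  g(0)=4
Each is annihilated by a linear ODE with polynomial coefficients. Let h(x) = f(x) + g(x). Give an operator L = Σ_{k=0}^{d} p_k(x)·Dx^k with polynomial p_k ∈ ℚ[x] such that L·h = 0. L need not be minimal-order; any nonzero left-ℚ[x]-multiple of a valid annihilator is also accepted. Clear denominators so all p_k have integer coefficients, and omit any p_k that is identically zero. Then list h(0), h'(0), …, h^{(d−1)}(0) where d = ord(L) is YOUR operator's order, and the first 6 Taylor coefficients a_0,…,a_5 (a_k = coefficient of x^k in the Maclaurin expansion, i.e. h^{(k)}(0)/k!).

f: a_k = 0, 6, -9, 18, -81/2, 486/5, …
g: a_k = 4, 4, 20, 36, 116, 260, …
h₀=f+g: left-lcm gives L₀, ord ≤ 3.
L = (-342 - 2178·x - 6624·x^2 - 6336·x^3 - 6912·x^4)·Dx + (-36 - 696·x - 4356·x^2 - 10176·x^3 - 12960·x^4 - 11520·x^5)·Dx^2 + (13 + 101·x + 191·x^2 - 225·x^3 - 1440·x^4 - 2928·x^5 - 2304·x^6)·Dx^3  (order 3).
h: a_k = 4, 10, 11, 54, 151/2, 1786/5, …
ICs: h(0) = 4, h′(0) = 10, h′′(0) = 22.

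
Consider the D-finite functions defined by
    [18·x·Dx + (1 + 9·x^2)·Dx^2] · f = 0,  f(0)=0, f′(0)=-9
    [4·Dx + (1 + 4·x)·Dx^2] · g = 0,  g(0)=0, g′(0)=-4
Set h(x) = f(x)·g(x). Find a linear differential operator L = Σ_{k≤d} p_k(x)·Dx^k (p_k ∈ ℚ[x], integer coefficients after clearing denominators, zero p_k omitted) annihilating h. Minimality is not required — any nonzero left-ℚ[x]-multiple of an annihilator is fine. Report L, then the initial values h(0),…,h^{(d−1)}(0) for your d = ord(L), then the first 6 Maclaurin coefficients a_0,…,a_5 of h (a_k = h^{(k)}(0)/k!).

f: a_k = 0, -9, 0, 27, 0, -729/5, …
g: a_k = 0, -4, 8, -64/3, 64, -1024/5, …
L₀ := L_f ⊗_s L_g (sym. prod.), ord ≤ 4.
L = (2448 + 17280·x + 76464·x^2 + 518400·x^3 + 1399680·x^4 + 2426112·x^5 + 1679616·x^7)·Dx + (452 + 10800·x + 98028·x^2 + 491184·x^3 + 1840320·x^4 + 4339008·x^5 + 6531840·x^6 + 1259712·x^7 + 5878656·x^8)·Dx^2 + (136 + 1912·x + 18576·x^2 + 103608·x^3 + 389448·x^4 + 1100304·x^5 + 2239488·x^6 + 3277584·x^7 + 1259712·x^8 + 3359232·x^9)·Dx^3 + (13 + 176·x + 1234·x^2 + 6048·x^3 + 22833·x^4 + 68688·x^5 + 154224·x^6 + 279936·x^7 + 399492·x^8 + 209952·x^9 + 419904·x^10)·Dx^4  (order 4).
h: a_k = 0, 0, 36, -72, 84, -360, …
ICs: h(0) = 0, h′(0) = 0, h′′(0) = 72, h′′′(0) = -432.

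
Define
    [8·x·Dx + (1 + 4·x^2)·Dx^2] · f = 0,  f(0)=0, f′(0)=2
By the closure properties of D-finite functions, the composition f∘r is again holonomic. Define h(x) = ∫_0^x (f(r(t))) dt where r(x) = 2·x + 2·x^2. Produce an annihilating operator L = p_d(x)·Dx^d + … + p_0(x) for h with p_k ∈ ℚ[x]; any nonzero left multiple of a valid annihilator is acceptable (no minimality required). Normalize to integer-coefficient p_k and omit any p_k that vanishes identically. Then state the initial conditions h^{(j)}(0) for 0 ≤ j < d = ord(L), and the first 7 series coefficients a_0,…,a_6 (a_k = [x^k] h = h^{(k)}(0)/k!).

L = (-2 + 32·x + 128·x^2 + 192·x^3 + 96·x^4)·Dx^2 + (1 + 2·x + 16·x^2 + 64·x^3 + 80·x^4 + 32·x^5)·Dx^3  (order 3).
h: a_k = 0, 0, 2, 4/3, -16/3, -64/5, 352/15, …
ICs: h(0) = 0, h′(0) = 0, h′′(0) = 4.

f: a_k = 0, 2, 0, -8/3, 0, 32/5, 0, …
h₀=f(r): pull back L_f along r ⇒ L₀.
Integrate: L := L₀·Dx.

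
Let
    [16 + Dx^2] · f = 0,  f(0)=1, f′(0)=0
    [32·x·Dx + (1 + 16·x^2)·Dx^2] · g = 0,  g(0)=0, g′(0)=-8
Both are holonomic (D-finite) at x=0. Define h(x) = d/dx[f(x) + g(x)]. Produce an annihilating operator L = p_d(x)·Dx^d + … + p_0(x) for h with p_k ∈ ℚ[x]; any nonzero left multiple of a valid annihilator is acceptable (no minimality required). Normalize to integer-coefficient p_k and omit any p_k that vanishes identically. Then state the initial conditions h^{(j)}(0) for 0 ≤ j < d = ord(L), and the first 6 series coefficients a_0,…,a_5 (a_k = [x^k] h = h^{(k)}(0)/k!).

f: a_k = 1, 0, -8, 0, 32/3, 0, …
g: a_k = 0, -8, 0, 128/3, 0, -2048/5, …
Sum ⇒ L₀ = lclm(L_f,L_g) in ℚ(x)⟨Dx⟩.
Derive L from L₀ (diff closure).
L = (-5632·x + 114688·x^3 + 131072·x^5) + (-16 + 1792·x^2 + 36864·x^4 + 65536·x^6)·Dx + (-352·x + 7168·x^3 + 8192·x^5)·Dx^2 + (-1 + 112·x^2 + 2304·x^4 + 4096·x^6)·Dx^3  (order 3).
h: a_k = -8, -16, 128, 128/3, -2048, -512/15, …
ICs: h(0) = -8, h′(0) = -16, h′′(0) = 256.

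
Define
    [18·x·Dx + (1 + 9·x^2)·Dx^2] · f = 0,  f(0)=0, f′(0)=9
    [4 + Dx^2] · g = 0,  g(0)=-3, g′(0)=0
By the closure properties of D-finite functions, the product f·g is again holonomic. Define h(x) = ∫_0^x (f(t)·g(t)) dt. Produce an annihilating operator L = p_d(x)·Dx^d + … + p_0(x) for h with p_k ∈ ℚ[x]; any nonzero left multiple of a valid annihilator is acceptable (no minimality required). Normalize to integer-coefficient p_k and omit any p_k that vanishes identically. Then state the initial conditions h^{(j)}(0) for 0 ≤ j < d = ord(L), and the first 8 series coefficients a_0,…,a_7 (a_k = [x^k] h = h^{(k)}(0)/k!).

L = (2080 + 50256·x^2 + 89424·x^4 + 186624·x^6 + 419904·x^8)·Dx + (3168·x + 38880·x^3 + 139968·x^5 + 419904·x^7)·Dx^2 + (572 + 13788·x^2 + 33048·x^4 + 93312·x^6 + 209952·x^8)·Dx^3 + (792·x + 9720·x^3 + 34992·x^5 + 104976·x^7)·Dx^4 + (13 + 306·x^2 + 2673·x^4 + 11664·x^6 + 26244·x^8)·Dx^5  (order 5).
h: a_k = 0, 0, -27/2, 0, 135/4, 0, -1029/10, 0, …
ICs: h(0) = 0, h′(0) = 0, h′′(0) = -27, h′′′(0) = 0, h′′′′(0) = 810.

f: a_k = 0, 9, 0, -27, 0, 729/5, 0, -6561/7, …
g: a_k = -3, 0, 6, 0, -2, 0, 4/15, 0, …
f·g: L₀ = L_f ⊗_s L_g, ord ≤ 2·2.
h=∫₀ˣh₀: take L = L₀·Dx.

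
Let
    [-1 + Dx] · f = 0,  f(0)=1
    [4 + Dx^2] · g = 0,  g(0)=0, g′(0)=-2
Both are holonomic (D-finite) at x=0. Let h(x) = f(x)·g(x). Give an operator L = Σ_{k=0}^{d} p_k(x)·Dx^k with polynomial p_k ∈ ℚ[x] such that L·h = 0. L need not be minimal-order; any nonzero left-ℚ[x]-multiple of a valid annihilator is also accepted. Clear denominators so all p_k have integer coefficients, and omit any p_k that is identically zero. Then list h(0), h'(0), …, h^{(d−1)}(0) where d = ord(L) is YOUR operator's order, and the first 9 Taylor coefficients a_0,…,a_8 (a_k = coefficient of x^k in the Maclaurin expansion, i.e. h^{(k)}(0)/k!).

f: a_k = 1, 1, 1/2, 1/6, 1/24, 1/120, 1/720, 1/5040, 1/40320, …
g: a_k = 0, -2, 0, 4/3, 0, -4/15, 0, 8/315, 0, …
f·g: L₀ = L_f ⊗_s L_g, ord ≤ 1·2.
L = 5 - 2·Dx + Dx^2  (order 2).
h: a_k = 0, -2, -2, 1/3, 1, 19/60, -11/180, -139/2520, -1/120, …
ICs: h(0) = 0, h′(0) = -2.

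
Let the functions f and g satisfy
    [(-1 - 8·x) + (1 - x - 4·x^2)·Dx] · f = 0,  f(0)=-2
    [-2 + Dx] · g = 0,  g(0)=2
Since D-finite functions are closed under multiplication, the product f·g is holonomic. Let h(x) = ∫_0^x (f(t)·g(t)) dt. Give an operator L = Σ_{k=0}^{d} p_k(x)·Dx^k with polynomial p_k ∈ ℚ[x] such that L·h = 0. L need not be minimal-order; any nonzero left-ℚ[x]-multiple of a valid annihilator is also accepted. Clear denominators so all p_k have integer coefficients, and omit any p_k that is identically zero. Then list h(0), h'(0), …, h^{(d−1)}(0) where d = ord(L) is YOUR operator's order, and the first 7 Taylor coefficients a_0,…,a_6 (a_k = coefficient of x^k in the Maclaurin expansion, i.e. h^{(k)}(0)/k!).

L = (3 + 6·x - 8·x^2)·Dx + (-1 + x + 4·x^2)·Dx^2  (order 2).
h: a_k = 0, -4, -6, -12, -67/3, -236/5, -1486/15, …
ICs: h(0) = 0, h′(0) = -4.

f: a_k = -2, -2, -10, -18, -58, -130, -362, …
g: a_k = 2, 4, 4, 8/3, 4/3, 8/15, 8/45, …
h₀=f·g: eliminate ⇒ L₀, order ≤ 1·1.
Integrate: L := L₀·Dx.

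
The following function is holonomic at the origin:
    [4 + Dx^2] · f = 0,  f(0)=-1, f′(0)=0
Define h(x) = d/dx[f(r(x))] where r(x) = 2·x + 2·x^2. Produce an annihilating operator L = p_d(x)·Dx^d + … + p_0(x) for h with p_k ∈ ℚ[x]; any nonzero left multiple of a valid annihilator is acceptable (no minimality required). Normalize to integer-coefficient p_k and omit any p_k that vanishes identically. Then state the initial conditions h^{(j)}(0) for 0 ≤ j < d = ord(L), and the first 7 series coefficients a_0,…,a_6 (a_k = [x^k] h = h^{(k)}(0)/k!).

L = (28 + 128·x + 384·x^2 + 512·x^3 + 256·x^4) + (-6 - 12·x)·Dx + (1 + 4·x + 4·x^2)·Dx^2  (order 2).
h: a_k = 0, 16, 48, -32/3, -640/3, -5248/15, -896/15, …
ICs: h(0) = 0, h′(0) = 16.

f: a_k = -1, 0, 2, 0, -2/3, 0, 4/45, …
Substitute x→r, Dx→(1/r')Dx; clear ⇒ L₀.
Derive L from L₀ (diff closure).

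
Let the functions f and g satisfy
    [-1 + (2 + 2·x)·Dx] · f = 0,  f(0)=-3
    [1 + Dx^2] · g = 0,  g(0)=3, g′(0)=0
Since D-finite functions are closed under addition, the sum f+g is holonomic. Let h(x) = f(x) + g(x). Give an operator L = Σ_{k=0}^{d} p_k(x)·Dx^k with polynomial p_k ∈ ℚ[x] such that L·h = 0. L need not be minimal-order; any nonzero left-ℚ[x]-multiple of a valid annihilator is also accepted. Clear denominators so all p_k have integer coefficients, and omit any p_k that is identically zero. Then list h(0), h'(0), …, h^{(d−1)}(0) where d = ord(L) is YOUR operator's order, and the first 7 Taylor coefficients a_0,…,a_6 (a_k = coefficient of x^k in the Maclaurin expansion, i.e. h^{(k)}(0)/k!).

f: a_k = -3, -3/2, 3/8, -3/16, 15/128, -21/256, 63/1024, …
g: a_k = 3, 0, -3/2, 0, 1/8, 0, -1/240, …
h₀=f+g: left-lcm gives L₀, ord ≤ 3.
L = (-7 - 8·x - 4·x^2) + (6 + 22·x + 24·x^2 + 8·x^3)·Dx + (-7 - 8·x - 4·x^2)·Dx^2 + (6 + 22·x + 24·x^2 + 8·x^3)·Dx^3  (order 3).
h: a_k = 0, -3/2, -9/8, -3/16, 31/128, -21/256, 881/15360, …
ICs: h(0) = 0, h′(0) = -3/2, h′′(0) = -9/4.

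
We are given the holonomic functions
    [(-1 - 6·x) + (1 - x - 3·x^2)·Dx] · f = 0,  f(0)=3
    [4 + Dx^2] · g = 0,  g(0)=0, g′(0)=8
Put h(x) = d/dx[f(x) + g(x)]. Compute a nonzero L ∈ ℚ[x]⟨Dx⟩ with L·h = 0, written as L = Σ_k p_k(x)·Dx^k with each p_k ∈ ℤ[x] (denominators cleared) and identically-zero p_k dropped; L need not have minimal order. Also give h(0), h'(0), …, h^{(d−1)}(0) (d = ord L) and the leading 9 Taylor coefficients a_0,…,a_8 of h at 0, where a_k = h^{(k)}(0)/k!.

f: a_k = 3, 3, 12, 21, 57, 120, 291, 651, 1524, …
g: a_k = 0, 8, 0, -16/3, 0, 16/15, 0, -32/315, 0, …
L₀ := lclm(L_f,L_g); ord L₀ ≤ 1+2.
Differentiate: ansatz ord ≤ ord L₀ ⇒ L.
L = (976 + 5056·x + 17104·x^2 + 11760·x^3 + 18720·x^4 + 3888·x^5 + 3888·x^6) + (-92 - 516·x + 372·x^2 + 1232·x^3 + 2280·x^4 + 3240·x^5 + 1512·x^6 + 1296·x^7)·Dx + (244 + 1264·x + 4276·x^2 + 2940·x^3 + 4680·x^4 + 972·x^5 + 972·x^6)·Dx^2 + (-23 - 129·x + 93·x^2 + 308·x^3 + 570·x^4 + 810·x^5 + 378·x^6 + 324·x^7)·Dx^3  (order 3).
h: a_k = 11, 24, 47, 228, 1816/3, 1746, 205033/45, 12192, 9857311/315, …
ICs: h(0) = 11, h′(0) = 24, h′′(0) = 94.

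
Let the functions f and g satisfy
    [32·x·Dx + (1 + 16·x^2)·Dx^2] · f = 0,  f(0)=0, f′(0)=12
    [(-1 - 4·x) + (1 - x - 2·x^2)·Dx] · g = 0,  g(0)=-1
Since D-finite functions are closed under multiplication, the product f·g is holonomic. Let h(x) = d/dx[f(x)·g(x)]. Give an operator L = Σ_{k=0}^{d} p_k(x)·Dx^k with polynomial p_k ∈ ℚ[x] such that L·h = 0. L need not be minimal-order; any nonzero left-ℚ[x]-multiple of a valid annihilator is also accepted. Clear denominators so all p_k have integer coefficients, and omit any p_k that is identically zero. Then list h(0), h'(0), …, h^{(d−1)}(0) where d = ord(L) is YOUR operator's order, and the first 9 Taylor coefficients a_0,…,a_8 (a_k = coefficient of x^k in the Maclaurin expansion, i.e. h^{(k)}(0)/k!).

f: a_k = 0, 12, 0, -64, 0, 3072/5, 0, -49152/7, 0, …
g: a_k = -1, -1, -3, -5, -11, -21, -43, -85, -171, …
f·g: L₀ = L_f ⊗_s L_g, ord ≤ 2·1.
h=h₀': d/dx-closure on L₀ ⇒ L.
L = (-36 + 2880·x^2 + 6144·x^3 + 18432·x^4) + (11 + 60·x - 144·x^2 - 64·x^3 + 6144·x^4 + 12288·x^5)·Dx + (-1 - 7·x - 54·x^2 - 48·x^3 - 512·x^4 + 1024·x^5 + 1536·x^6)·Dx^2  (order 2).
h: a_k = -12, -24, 84, 16, -2772, -16392/5, 187828/5, 239328/7, -22797996/35, …
ICs: h(0) = -12, h′(0) = -24.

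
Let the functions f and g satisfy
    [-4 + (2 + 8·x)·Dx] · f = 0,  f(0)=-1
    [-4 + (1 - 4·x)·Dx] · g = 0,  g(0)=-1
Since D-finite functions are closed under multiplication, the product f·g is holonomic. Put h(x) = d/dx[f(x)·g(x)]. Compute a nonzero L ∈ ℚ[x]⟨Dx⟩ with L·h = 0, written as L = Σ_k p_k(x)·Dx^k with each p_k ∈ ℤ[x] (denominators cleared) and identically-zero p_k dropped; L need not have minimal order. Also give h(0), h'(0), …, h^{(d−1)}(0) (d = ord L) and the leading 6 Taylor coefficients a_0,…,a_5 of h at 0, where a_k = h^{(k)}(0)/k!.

f: a_k = -1, -2, 2, -4, 10, -28, …
g: a_k = -1, -4, -16, -64, -256, -1024, …
Product ⇒ symmetric product L₀, ord ≤ 1.
h=h₀': d/dx-closure on L₀ ⇒ L.
L = (22 + 144·x + 96·x^2) + (-3 - 4·x + 48·x^2 + 64·x^3)·Dx  (order 1).
h: a_k = 6, 44, 276, 1432, 7300, 34536, …
ICs: h(0) = 6.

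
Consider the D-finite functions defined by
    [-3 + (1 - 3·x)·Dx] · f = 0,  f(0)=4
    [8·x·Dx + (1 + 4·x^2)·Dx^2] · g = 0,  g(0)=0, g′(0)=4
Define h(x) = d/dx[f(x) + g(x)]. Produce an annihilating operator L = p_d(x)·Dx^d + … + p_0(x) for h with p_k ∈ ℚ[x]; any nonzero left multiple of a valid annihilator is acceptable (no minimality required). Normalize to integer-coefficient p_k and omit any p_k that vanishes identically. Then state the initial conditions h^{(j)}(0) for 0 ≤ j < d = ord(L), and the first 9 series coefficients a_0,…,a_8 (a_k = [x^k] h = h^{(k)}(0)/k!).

L = (-24 + 288·x + 288·x^2) + (31 - 24·x + 204·x^2 + 288·x^3)·Dx + (-3 + 5·x + 20·x^3 + 48·x^4)·Dx^2  (order 2).
h: a_k = 16, 72, 308, 1296, 4924, 17496, 60980, 209952, 709612, …
ICs: h(0) = 16, h′(0) = 72.

f: a_k = 4, 12, 36, 108, 324, 972, 2916, 8748, 26244, …
g: a_k = 0, 4, 0, -16/3, 0, 64/5, 0, -256/7, 0, …
L₀ := lclm(L_f,L_g); ord L₀ ≤ 1+2.
h₀' ⇒ L via d/dx closure of L₀.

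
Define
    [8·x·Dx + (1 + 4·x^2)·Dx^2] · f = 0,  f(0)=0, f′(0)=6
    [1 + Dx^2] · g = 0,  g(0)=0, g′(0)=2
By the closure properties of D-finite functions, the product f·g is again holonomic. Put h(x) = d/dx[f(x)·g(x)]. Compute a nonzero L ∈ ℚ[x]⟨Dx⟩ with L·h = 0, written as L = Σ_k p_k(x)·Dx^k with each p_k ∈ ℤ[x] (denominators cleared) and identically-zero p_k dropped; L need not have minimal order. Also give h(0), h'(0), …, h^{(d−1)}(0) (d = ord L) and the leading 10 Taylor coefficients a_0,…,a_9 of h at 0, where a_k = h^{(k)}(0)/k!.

f: a_k = 0, 6, 0, -8, 0, 96/5, 0, -384/7, 0, 512/3, …
g: a_k = 0, 2, 0, -1/3, 0, 1/60, 0, -1/2520, 0, 1/181440, …
h₀=f·g: eliminate ⇒ L₀, order ≤ 2·2.
h=h₀': d/dx-closure on L₀ ⇒ L.
L = (3893 + 34584·x^2 + 286832·x^4 + 57600·x^6 + 768·x^8 - 10240·x^10 + 4096·x^12) + (2192·x + 44864·x^3 + 156160·x^5 + 51200·x^7 + 20480·x^9 + 16384·x^11)·Dx + (3978 + 36208·x^2 + 296160·x^4 + 76288·x^6 + 9728·x^8 - 4096·x^10 + 8192·x^12)·Dx^2 + (2192·x + 44864·x^3 + 156160·x^5 + 51200·x^7 + 20480·x^9 + 16384·x^11)·Dx^3 + (85 + 1624·x^2 + 9328·x^4 + 18688·x^6 + 8960·x^8 + 6144·x^10 + 4096·x^12)·Dx^4  (order 4).
h: a_k = 0, 24, 0, -72, 0, 247, 0, -930, 0, 54423269/15120, …
ICs: h(0) = 0, h′(0) = 24, h′′(0) = 0, h′′′(0) = -432.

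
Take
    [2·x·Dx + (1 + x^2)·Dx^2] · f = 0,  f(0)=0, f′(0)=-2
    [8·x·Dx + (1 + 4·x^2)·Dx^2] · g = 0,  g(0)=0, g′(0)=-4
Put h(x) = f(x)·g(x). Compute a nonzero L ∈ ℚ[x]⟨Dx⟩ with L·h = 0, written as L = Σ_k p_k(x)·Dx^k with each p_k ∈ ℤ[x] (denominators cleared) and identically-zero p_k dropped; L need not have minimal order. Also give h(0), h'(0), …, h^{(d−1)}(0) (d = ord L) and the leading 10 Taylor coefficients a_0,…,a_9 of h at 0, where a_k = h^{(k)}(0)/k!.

L = (-96·x - 800·x^3 - 1024·x^5 + 640·x^7 + 1536·x^9)·Dx + (-20 - 412·x^2 - 1440·x^4 - 896·x^6 + 2240·x^8 + 2304·x^10)·Dx^2 + (-40·x - 280·x^3 - 480·x^5 + 272·x^7 + 1280·x^9 + 768·x^11)·Dx^3 + (-1 - 10·x^2 - 29·x^4 + 116·x^8 + 160·x^10 + 64·x^12)·Dx^4  (order 4).
h: a_k = 0, 0, 8, 0, -40/3, 0, 1384/45, 0, -1784/21, 0, …
ICs: h(0) = 0, h′(0) = 0, h′′(0) = 16, h′′′(0) = 0.

f: a_k = 0, -2, 0, 2/3, 0, -2/5, 0, 2/7, 0, -2/9, …
g: a_k = 0, -4, 0, 16/3, 0, -64/5, 0, 256/7, 0, -1024/9, …
L₀ := L_f ⊗_s L_g (sym. prod.), ord ≤ 4.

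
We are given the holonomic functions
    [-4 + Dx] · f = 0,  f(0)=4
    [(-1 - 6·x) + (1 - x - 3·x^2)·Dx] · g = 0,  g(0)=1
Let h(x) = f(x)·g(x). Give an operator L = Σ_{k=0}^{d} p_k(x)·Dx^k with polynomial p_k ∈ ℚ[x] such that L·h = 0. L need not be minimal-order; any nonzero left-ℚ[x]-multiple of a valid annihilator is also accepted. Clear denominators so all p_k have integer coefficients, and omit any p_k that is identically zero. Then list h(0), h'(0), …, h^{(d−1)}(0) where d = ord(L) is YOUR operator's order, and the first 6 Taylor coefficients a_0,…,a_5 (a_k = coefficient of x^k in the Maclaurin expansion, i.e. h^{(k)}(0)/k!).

L = (5 + 2·x - 12·x^2) + (-1 + x + 3·x^2)·Dx  (order 1).
h: a_k = 4, 20, 64, 500/3, 1204/3, 14032/15, …
ICs: h(0) = 4.

f: a_k = 4, 16, 32, 128/3, 128/3, 512/15, …
g: a_k = 1, 1, 4, 7, 19, 40, …
Product ⇒ symmetric product L₀, ord ≤ 1.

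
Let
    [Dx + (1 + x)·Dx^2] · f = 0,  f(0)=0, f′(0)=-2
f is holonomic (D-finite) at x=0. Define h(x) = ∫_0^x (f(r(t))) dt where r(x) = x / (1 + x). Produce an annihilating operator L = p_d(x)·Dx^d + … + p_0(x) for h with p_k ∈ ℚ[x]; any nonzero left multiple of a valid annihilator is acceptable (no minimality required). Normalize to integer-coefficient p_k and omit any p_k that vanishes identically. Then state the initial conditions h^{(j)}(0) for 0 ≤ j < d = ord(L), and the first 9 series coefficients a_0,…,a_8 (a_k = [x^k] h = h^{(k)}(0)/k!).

f: a_k = 0, -2, 1, -2/3, 1/2, -2/5, 1/3, -2/7, 1/4, …
L₀ from L_f via x↦r, Dx↦r'^{-1}Dx.
Integrate: L := L₀·Dx.
L = (3 + 4·x)·Dx^2 + (1 + 3·x + 2·x^2)·Dx^3  (order 3).
h: a_k = 0, 0, -1, 1, -7/6, 3/2, -31/15, 3, -127/28, …
ICs: h(0) = 0, h′(0) = 0, h′′(0) = -2.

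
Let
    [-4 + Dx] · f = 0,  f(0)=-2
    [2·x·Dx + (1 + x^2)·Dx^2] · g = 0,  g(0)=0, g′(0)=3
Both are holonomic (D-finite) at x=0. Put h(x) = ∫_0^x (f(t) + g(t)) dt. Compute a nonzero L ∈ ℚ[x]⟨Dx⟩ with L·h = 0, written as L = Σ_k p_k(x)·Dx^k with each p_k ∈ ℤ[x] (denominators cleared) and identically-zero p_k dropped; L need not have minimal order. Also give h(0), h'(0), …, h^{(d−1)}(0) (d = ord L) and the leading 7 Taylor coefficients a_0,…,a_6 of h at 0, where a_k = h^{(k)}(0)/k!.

L = (4 - 16·x - 12·x^2 - 16·x^3)·Dx^2 + (-9 - 13·x^2 - 8·x^4)·Dx^3 + (2 + x + 4·x^2 + x^3 + 2·x^4)·Dx^4  (order 4).
h: a_k = 0, -2, -5/2, -16/3, -67/12, -64/15, -247/90, …
ICs: h(0) = 0, h′(0) = -2, h′′(0) = -5, h′′′(0) = -32.

f: a_k = -2, -8, -16, -64/3, -64/3, -256/15, -512/45, …
g: a_k = 0, 3, 0, -1, 0, 3/5, 0, …
f+g: L₀ = lclm(L_f,L_g), ord ≤ 1+2.
h=∫₀ˣh₀: take L = L₀·Dx.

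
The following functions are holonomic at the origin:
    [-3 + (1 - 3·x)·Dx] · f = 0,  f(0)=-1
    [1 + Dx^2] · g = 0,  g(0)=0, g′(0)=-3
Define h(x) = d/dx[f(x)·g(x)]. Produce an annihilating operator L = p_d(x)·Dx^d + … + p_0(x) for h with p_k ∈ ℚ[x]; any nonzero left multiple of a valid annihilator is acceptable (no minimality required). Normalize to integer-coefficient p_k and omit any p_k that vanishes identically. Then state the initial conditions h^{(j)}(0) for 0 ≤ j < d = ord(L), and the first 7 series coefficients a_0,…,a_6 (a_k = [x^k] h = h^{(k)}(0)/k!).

f: a_k = -1, -3, -9, -27, -81, -243, -729, …
g: a_k = 0, -3, 0, 1/2, 0, -1/40, 0, …
h₀=f·g: eliminate ⇒ L₀, order ≤ 1·2.
Differentiate: ansatz ord ≤ ord L₀ ⇒ L.
L = (-17 - 6·x + 9·x^2) + (-6 + 18·x)·Dx + (1 - 6·x + 9·x^2)·Dx^2  (order 2).
h: a_k = 3, 18, 159/2, 318, 9541/8, 85869/20, 3606497/240, …
ICs: h(0) = 3, h′(0) = 18.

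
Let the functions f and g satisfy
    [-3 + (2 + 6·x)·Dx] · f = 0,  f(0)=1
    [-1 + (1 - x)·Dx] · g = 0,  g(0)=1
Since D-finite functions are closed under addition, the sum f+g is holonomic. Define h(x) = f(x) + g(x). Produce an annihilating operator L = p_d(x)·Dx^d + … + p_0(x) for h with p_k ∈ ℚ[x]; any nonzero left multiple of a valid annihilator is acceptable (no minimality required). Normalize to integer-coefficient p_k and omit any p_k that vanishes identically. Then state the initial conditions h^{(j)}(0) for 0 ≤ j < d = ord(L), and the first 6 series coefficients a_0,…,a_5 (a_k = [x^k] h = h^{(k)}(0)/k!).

f: a_k = 1, 3/2, -9/8, 27/16, -405/128, 1701/256, …
g: a_k = 1, 1, 1, 1, 1, 1, …
Sum ⇒ L₀ = lclm(L_f,L_g) in ℚ(x)⟨Dx⟩.
L = (21 + 27·x) + (-17 - 30·x - 81·x^2)·Dx + (-2 + 14·x + 42·x^2 - 54·x^3)·Dx^2  (order 2).
h: a_k = 2, 5/2, -1/8, 43/16, -277/128, 1957/256, …
ICs: h(0) = 2, h′(0) = 5/2.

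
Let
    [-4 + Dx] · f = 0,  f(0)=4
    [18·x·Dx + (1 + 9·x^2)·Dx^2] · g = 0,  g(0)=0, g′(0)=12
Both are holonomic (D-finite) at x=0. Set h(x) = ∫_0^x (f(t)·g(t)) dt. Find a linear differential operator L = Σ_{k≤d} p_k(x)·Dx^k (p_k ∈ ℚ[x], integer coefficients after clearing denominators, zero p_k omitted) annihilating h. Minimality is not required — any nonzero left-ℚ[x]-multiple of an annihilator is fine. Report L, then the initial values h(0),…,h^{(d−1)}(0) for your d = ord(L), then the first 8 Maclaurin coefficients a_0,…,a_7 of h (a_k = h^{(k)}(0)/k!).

L = (16 - 72·x + 144·x^2)·Dx + (-8 + 18·x - 72·x^2)·Dx^2 + (1 + 9·x^2)·Dx^3  (order 3).
h: a_k = 0, 0, 24, 64, 60, -64/5, 344/15, 1984/7, …
ICs: h(0) = 0, h′(0) = 0, h′′(0) = 48.

f: a_k = 4, 16, 32, 128/3, 128/3, 512/15, 1024/45, 4096/315, …
g: a_k = 0, 12, 0, -36, 0, 972/5, 0, -8748/7, …
Product ⇒ symmetric product L₀, ord ≤ 2.
∫: right-multiply L₀ by Dx.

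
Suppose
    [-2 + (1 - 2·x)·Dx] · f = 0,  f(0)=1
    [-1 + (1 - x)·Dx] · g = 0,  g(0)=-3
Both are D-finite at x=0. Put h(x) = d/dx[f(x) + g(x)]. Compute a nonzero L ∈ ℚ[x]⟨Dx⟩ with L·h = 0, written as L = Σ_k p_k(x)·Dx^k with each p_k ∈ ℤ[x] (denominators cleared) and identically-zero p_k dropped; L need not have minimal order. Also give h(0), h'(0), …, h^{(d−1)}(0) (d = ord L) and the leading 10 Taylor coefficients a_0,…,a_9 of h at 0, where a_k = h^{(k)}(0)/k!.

f: a_k = 1, 2, 4, 8, 16, 32, 64, 128, 256, 512, …
g: a_k = -3, -3, -3, -3, -3, -3, -3, -3, -3, -3, …
Sum ⇒ L₀ = lclm(L_f,L_g) in ℚ(x)⟨Dx⟩.
h₀' ⇒ L via d/dx closure of L₀.
L = 12 + (-9 + 12·x)·Dx + (1 - 3·x + 2·x^2)·Dx^2  (order 2).
h: a_k = -1, 2, 15, 52, 145, 366, 875, 2024, 4581, 10210, …
ICs: h(0) = -1, h′(0) = 2.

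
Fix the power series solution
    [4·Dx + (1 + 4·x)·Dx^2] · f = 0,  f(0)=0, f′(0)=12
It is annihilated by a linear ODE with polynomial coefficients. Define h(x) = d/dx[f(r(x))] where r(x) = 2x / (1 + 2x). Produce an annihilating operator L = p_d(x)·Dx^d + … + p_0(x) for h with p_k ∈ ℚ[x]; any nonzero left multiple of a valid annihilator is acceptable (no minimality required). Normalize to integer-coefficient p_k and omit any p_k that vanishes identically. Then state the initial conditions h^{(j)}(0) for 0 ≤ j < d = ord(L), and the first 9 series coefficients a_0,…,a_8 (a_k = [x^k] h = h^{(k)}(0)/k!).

f: a_k = 0, 12, -24, 64, -192, 3072/5, -2048, 49152/7, -24576, …
f∘r: x↦r, Dx↦Dx/r' in L_f ⇒ L₀.
Differentiate: ansatz ord ≤ ord L₀ ⇒ L.
L = (12 + 40·x) + (1 + 12·x + 20·x^2)·Dx  (order 1).
h: a_k = 24, -288, 2976, -29952, 299904, -2999808, 29999616, -299999232, 2999998464, …
ICs: h(0) = 24.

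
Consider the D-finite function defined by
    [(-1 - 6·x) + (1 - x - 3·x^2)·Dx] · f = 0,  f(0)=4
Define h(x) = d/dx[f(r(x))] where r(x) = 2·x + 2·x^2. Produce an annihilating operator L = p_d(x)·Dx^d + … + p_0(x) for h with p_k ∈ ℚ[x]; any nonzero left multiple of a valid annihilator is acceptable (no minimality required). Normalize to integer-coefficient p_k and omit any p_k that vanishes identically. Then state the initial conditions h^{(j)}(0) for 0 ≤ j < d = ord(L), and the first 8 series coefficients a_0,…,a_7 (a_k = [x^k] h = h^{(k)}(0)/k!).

L = (18 + 156·x + 804·x^2 + 2736·x^3 + 4968·x^4 + 4320·x^5 + 1440·x^6) + (-1 - 12·x + 6·x^2 + 268·x^3 + 900·x^4 + 1368·x^5 + 1008·x^6 + 288·x^7)·Dx  (order 1).
h: a_k = 8, 144, 1056, 7808, 53280, 347712, 2213120, 13782528, …
ICs: h(0) = 8.

f: a_k = 4, 4, 16, 28, 76, 160, 388, 868, …
h₀=f(r): pull back L_f along r ⇒ L₀.
h₀' ⇒ L via d/dx closure of L₀.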